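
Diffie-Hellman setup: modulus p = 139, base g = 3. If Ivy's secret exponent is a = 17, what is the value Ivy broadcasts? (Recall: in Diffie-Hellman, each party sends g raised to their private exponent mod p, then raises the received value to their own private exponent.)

128

Public value = 3^17 (mod 139).
3^1 ≡ 3 (mod 139)
3^2 = (3^1)^2 ≡ 3^2 = 9 ≡ 9 (mod 139)
3^4 = (3^2)^2 ≡ 9^2 = 81 ≡ 81 (mod 139)
3^8 = (3^4)^2 ≡ 81^2 = 6561 ≡ 28 (mod 139)
3^16 = (3^8)^2 ≡ 28^2 = 784 ≡ 89 (mod 139)
3^17 = 3^16 · 3^1 ≡ 89 · 3 ≡ 128 (mod 139).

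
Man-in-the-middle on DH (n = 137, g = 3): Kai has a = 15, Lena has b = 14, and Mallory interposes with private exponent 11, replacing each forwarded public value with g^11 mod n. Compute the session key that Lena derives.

107

Lena receives Mallory's public value M = 3^11 mod 137 instead of the honest one.
3^1 ≡ 3 (mod 137)
3^2 = (3^1)^2 ≡ 3^2 = 9 ≡ 9 (mod 137)
3^4 = (3^2)^2 ≡ 9^2 = 81 ≡ 81 (mod 137)
3^8 = (3^4)^2 ≡ 81^2 = 6561 ≡ 122 (mod 137)
3^11 = 3^8 · 3^2 · 3^1 ≡ 122 · 9 · 3 ≡ 6 (mod 137).
So M = 6. Lena computes K = M^14 mod 137.
6^1 ≡ 6 (mod 137)
6^2 = (6^1)^2 ≡ 6^2 = 36 ≡ 36 (mod 137)
6^4 = (6^2)^2 ≡ 36^2 = 1296 ≡ 63 (mod 137)
6^8 = (6^4)^2 ≡ 63^2 = 3969 ≡ 133 (mod 137)
6^14 = 6^8 · 6^4 · 6^2 ≡ 133 · 63 · 36 ≡ 107 (mod 137).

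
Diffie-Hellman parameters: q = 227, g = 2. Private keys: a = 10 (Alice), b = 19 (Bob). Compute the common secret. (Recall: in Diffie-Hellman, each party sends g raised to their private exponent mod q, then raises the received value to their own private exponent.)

Alice sends A = g^a mod q = 2^10 mod 227.
2^1 ≡ 2 (mod 227)
2^2 = (2^1)^2 ≡ 2^2 = 4 ≡ 4 (mod 227)
2^4 = (2^2)^2 ≡ 4^2 = 16 ≡ 16 (mod 227)
2^8 = (2^4)^2 ≡ 16^2 = 256 ≡ 29 (mod 227)
2^10 = 2^8 · 2^2 ≡ 29 · 4 ≡ 116 (mod 227).
So A = 116. Bob then computes K = A^b mod q = 116^19 mod 227.
116^1 ≡ 116 (mod 227)
116^2 = (116^1)^2 ≡ 116^2 = 13456 ≡ 63 (mod 227)
116^4 = (116^2)^2 ≡ 63^2 = 3969 ≡ 110 (mod 227)
116^8 = (116^4)^2 ≡ 110^2 = 12100 ≡ 69 (mod 227)
116^16 = (116^8)^2 ≡ 69^2 = 4761 ≡ 221 (mod 227)
116^19 = 116^16 · 116^2 · 116^1 ≡ 221 · 63 · 116 ≡ 190 (mod 227).

190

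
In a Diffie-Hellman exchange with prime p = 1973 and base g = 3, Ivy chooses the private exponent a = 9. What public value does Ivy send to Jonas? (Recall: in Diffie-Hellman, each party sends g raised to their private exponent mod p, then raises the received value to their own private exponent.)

1926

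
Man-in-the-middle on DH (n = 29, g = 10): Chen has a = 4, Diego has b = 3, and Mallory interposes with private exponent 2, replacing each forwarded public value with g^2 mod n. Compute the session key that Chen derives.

25

Chen receives Mallory's public value M = 10^2 mod 29 instead of the honest one.
10^1 ≡ 10 (mod 29)
10^2 = (10^1)^2 ≡ 10^2 = 100 ≡ 13 (mod 29)
So M = 13. Chen computes K = M^4 mod 29.
13^1 ≡ 13 (mod 29)
13^2 = (13^1)^2 ≡ 13^2 = 169 ≡ 24 (mod 29)
13^4 = (13^2)^2 ≡ 24^2 = 576 ≡ 25 (mod 29)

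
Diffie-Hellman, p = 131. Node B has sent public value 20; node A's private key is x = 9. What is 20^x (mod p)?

Shared key K = 20^9 mod 131.
20^1 ≡ 20 (mod 131)
20^2 = (20^1)^2 ≡ 20^2 = 400 ≡ 7 (mod 131)
20^4 = (20^2)^2 ≡ 7^2 = 49 ≡ 49 (mod 131)
20^8 = (20^4)^2 ≡ 49^2 = 2401 ≡ 43 (mod 131)
20^9 = 20^8 · 20^1 ≡ 43 · 20 ≡ 74 (mod 131).

74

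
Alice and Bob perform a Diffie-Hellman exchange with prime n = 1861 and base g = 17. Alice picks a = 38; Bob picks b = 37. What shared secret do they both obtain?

816

Alice sends A = g^a mod n = 17^38 mod 1861.
17^1 ≡ 17 (mod 1861)
17^2 = (17^1)^2 ≡ 17^2 = 289 ≡ 289 (mod 1861)
17^4 = (17^2)^2 ≡ 289^2 = 83521 ≡ 1637 (mod 1861)
17^8 = (17^4)^2 ≡ 1637^2 = 2679769 ≡ 1790 (mod 1861)
17^16 = (17^8)^2 ≡ 1790^2 = 3204100 ≡ 1319 (mod 1861)
17^32 = (17^16)^2 ≡ 1319^2 = 1739761 ≡ 1587 (mod 1861)
17^38 = 17^32 · 17^4 · 17^2 ≡ 1587 · 1637 · 289 ≡ 473 (mod 1861).
So A = 473. Bob then computes K = A^b mod n = 473^37 mod 1861.
473^1 ≡ 473 (mod 1861)
473^2 = (473^1)^2 ≡ 473^2 = 223729 ≡ 409 (mod 1861)
473^4 = (473^2)^2 ≡ 409^2 = 167281 ≡ 1652 (mod 1861)
473^8 = (473^4)^2 ≡ 1652^2 = 2729104 ≡ 878 (mod 1861)
473^16 = (473^8)^2 ≡ 878^2 = 770884 ≡ 430 (mod 1861)
473^32 = (473^16)^2 ≡ 430^2 = 184900 ≡ 661 (mod 1861)
473^37 = 473^32 · 473^4 · 473^1 ≡ 661 · 1652 · 473 ≡ 816 (mod 1861).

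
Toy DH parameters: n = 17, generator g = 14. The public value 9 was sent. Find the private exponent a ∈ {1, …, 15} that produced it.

2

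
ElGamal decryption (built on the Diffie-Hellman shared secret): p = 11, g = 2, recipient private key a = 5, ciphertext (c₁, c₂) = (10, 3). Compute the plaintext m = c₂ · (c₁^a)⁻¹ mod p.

Shared mask s = c₁^a mod p = 10^5 mod 11.
10^1 ≡ 10 (mod 11)
10^2 = (10^1)^2 ≡ 10^2 = 100 ≡ 1 (mod 11)
10^4 = (10^2)^2 ≡ 1^2 = 1 ≡ 1 (mod 11)
10^5 = 10^4 · 10^1 ≡ 1 · 10 ≡ 10 (mod 11).
So s = 10; s⁻¹ ≡ 10 (mod 11).
m = c₂ · s⁻¹ mod 11 = 3 · 10 mod 11 = 8.

8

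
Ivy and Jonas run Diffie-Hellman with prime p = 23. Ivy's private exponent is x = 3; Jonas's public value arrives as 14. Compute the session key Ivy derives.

Shared key K = 14^3 mod 23.
14^1 ≡ 14 (mod 23)
14^2 = (14^1)^2 ≡ 14^2 = 196 ≡ 12 (mod 23)
14^3 = 14^2 · 14^1 ≡ 12 · 14 ≡ 7 (mod 23).

7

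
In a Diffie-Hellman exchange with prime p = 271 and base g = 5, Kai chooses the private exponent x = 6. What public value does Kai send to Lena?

Public value = 5^6 (mod 271).
5^1 ≡ 5 (mod 271)
5^2 = (5^1)^2 ≡ 5^2 = 25 ≡ 25 (mod 271)
5^4 = (5^2)^2 ≡ 25^2 = 625 ≡ 83 (mod 271)
5^6 = 5^4 · 5^2 ≡ 83 · 25 ≡ 178 (mod 271).

178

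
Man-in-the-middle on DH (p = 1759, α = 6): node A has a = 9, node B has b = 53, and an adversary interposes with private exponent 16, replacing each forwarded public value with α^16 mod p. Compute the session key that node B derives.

605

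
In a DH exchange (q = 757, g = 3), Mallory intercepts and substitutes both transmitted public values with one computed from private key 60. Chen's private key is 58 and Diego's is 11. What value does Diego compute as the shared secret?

Diego receives Mallory's public value M = 3^60 mod 757 instead of the honest one.
3^1 ≡ 3 (mod 757)
3^2 = (3^1)^2 ≡ 3^2 = 9 ≡ 9 (mod 757)
3^4 = (3^2)^2 ≡ 9^2 = 81 ≡ 81 (mod 757)
3^8 = (3^4)^2 ≡ 81^2 = 6561 ≡ 505 (mod 757)
3^16 = (3^8)^2 ≡ 505^2 = 255025 ≡ 673 (mod 757)
3^32 = (3^16)^2 ≡ 673^2 = 452929 ≡ 243 (mod 757)
3^60 = 3^32 · 3^16 · 3^8 · 3^4 ≡ 243 · 673 · 505 · 81 ≡ 729 (mod 757).
So M = 729. Diego computes K = M^11 mod 757.
729^1 ≡ 729 (mod 757)
729^2 = (729^1)^2 ≡ 729^2 = 531441 ≡ 27 (mod 757)
729^4 = (729^2)^2 ≡ 27^2 = 729 ≡ 729 (mod 757)
729^8 = (729^4)^2 ≡ 729^2 = 531441 ≡ 27 (mod 757)
729^11 = 729^8 · 729^2 · 729^1 ≡ 27 · 27 · 729 ≡ 27 (mod 757).

27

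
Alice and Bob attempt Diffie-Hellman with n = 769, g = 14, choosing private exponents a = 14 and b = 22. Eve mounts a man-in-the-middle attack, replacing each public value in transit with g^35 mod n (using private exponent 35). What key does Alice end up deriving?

394

Alice receives Eve's public value M = 14^35 mod 769 instead of the honest one.
14^1 ≡ 14 (mod 769)
14^2 = (14^1)^2 ≡ 14^2 = 196 ≡ 196 (mod 769)
14^4 = (14^2)^2 ≡ 196^2 = 38416 ≡ 735 (mod 769)
14^8 = (14^4)^2 ≡ 735^2 = 540225 ≡ 387 (mod 769)
14^16 = (14^8)^2 ≡ 387^2 = 149769 ≡ 583 (mod 769)
14^32 = (14^16)^2 ≡ 583^2 = 339889 ≡ 760 (mod 769)
14^35 = 14^32 · 14^2 · 14^1 ≡ 760 · 196 · 14 ≡ 681 (mod 769).
So M = 681. Alice computes K = M^14 mod 769.
681^1 ≡ 681 (mod 769)
681^2 = (681^1)^2 ≡ 681^2 = 463761 ≡ 54 (mod 769)
681^4 = (681^2)^2 ≡ 54^2 = 2916 ≡ 609 (mod 769)
681^8 = (681^4)^2 ≡ 609^2 = 370881 ≡ 223 (mod 769)
681^14 = 681^8 · 681^4 · 681^2 ≡ 223 · 609 · 54 ≡ 394 (mod 769).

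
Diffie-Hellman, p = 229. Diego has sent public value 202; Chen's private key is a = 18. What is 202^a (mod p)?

17

Shared key K = 202^18 mod 229.
202^1 ≡ 202 (mod 229)
202^2 = (202^1)^2 ≡ 202^2 = 40804 ≡ 42 (mod 229)
202^4 = (202^2)^2 ≡ 42^2 = 1764 ≡ 161 (mod 229)
202^8 = (202^4)^2 ≡ 161^2 = 25921 ≡ 44 (mod 229)
202^16 = (202^8)^2 ≡ 44^2 = 1936 ≡ 104 (mod 229)
202^18 = 202^16 · 202^2 ≡ 104 · 42 ≡ 17 (mod 229).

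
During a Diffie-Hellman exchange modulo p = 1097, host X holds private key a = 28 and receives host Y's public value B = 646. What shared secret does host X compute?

450

Shared key K = 646^28 mod 1097.
646^1 ≡ 646 (mod 1097)
646^2 = (646^1)^2 ≡ 646^2 = 417316 ≡ 456 (mod 1097)
646^4 = (646^2)^2 ≡ 456^2 = 207936 ≡ 603 (mod 1097)
646^8 = (646^4)^2 ≡ 603^2 = 363609 ≡ 502 (mod 1097)
646^16 = (646^8)^2 ≡ 502^2 = 252004 ≡ 791 (mod 1097)
646^28 = 646^16 · 646^8 · 646^4 ≡ 791 · 502 · 603 ≡ 450 (mod 1097).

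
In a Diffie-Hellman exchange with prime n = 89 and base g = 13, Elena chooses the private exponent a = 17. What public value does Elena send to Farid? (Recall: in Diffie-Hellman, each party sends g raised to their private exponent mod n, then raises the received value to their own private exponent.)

26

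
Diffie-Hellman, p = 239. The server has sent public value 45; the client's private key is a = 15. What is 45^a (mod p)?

Shared key K = 45^15 mod 239.
45^1 ≡ 45 (mod 239)
45^2 = (45^1)^2 ≡ 45^2 = 2025 ≡ 113 (mod 239)
45^4 = (45^2)^2 ≡ 113^2 = 12769 ≡ 102 (mod 239)
45^8 = (45^4)^2 ≡ 102^2 = 10404 ≡ 127 (mod 239)
45^15 = 45^8 · 45^4 · 45^2 · 45^1 ≡ 127 · 102 · 113 · 45 ≡ 61 (mod 239).

61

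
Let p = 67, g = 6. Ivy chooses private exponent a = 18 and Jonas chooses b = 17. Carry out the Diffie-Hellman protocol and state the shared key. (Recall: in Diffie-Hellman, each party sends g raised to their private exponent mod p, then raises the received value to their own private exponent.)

25

Ivy sends A = g^a mod p = 6^18 mod 67.
6^1 ≡ 6 (mod 67)
6^2 = (6^1)^2 ≡ 6^2 = 36 ≡ 36 (mod 67)
6^4 = (6^2)^2 ≡ 36^2 = 1296 ≡ 23 (mod 67)
6^8 = (6^4)^2 ≡ 23^2 = 529 ≡ 60 (mod 67)
6^16 = (6^8)^2 ≡ 60^2 = 3600 ≡ 49 (mod 67)
6^18 = 6^16 · 6^2 ≡ 49 · 36 ≡ 22 (mod 67).
So A = 22. Jonas then computes K = A^b mod p = 22^17 mod 67.
22^1 ≡ 22 (mod 67)
22^2 = (22^1)^2 ≡ 22^2 = 484 ≡ 15 (mod 67)
22^4 = (22^2)^2 ≡ 15^2 = 225 ≡ 24 (mod 67)
22^8 = (22^4)^2 ≡ 24^2 = 576 ≡ 40 (mod 67)
22^16 = (22^8)^2 ≡ 40^2 = 1600 ≡ 59 (mod 67)
22^17 = 22^16 · 22^1 ≡ 59 · 22 ≡ 25 (mod 67).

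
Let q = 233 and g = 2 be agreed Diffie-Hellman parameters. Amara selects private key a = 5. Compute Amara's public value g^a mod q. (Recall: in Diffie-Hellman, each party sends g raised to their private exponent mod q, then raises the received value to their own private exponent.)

32

Public value = 2^5 mod 233.
2^1 ≡ 2 (mod 233)
2^2 = (2^1)^2 ≡ 2^2 = 4 ≡ 4 (mod 233)
2^4 = (2^2)^2 ≡ 4^2 = 16 ≡ 16 (mod 233)
2^5 = 2^4 · 2^1 ≡ 16 · 2 ≡ 32 (mod 233).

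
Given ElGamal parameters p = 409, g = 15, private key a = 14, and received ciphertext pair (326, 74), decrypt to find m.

370

Shared mask s = c₁^a mod p = 326^14 mod 409.
326^1 ≡ 326 (mod 409)
326^2 = (326^1)^2 ≡ 326^2 = 106276 ≡ 345 (mod 409)
326^4 = (326^2)^2 ≡ 345^2 = 119025 ≡ 6 (mod 409)
326^8 = (326^4)^2 ≡ 6^2 = 36 ≡ 36 (mod 409)
326^14 = 326^8 · 326^4 · 326^2 ≡ 36 · 6 · 345 ≡ 82 (mod 409).
So s = 82; s⁻¹ ≡ 5 (mod 409).
m = c₂ · s⁻¹ mod 409 = 74 · 5 mod 409 = 370.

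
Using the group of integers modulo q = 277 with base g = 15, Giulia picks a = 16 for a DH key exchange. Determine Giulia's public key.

Public value = 15^16 (mod 277).
15^1 ≡ 15 (mod 277)
15^2 = (15^1)^2 ≡ 15^2 = 225 ≡ 225 (mod 277)
15^4 = (15^2)^2 ≡ 225^2 = 50625 ≡ 211 (mod 277)
15^8 = (15^4)^2 ≡ 211^2 = 44521 ≡ 201 (mod 277)
15^16 = (15^8)^2 ≡ 201^2 = 40401 ≡ 236 (mod 277)

236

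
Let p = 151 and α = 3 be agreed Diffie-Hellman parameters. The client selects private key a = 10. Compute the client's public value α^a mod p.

Public value = 3^10 mod 151.
3^1 ≡ 3 (mod 151)
3^2 = (3^1)^2 ≡ 3^2 = 9 ≡ 9 (mod 151)
3^4 = (3^2)^2 ≡ 9^2 = 81 ≡ 81 (mod 151)
3^8 = (3^4)^2 ≡ 81^2 = 6561 ≡ 68 (mod 151)
3^10 = 3^8 · 3^2 ≡ 68 · 9 ≡ 8 (mod 151).

8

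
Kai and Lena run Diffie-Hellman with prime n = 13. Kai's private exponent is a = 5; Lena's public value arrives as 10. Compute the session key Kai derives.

4

Shared key K = 10^5 mod 13.
10^1 ≡ 10 (mod 13)
10^2 = (10^1)^2 ≡ 10^2 = 100 ≡ 9 (mod 13)
10^4 = (10^2)^2 ≡ 9^2 = 81 ≡ 3 (mod 13)
10^5 = 10^4 · 10^1 ≡ 3 · 10 ≡ 4 (mod 13).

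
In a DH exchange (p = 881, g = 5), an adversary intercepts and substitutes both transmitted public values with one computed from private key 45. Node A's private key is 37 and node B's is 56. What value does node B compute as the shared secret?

90

Node B receives an adversary's public value M = 5^45 mod 881 instead of the honest one.
5^1 ≡ 5 (mod 881)
5^2 = (5^1)^2 ≡ 5^2 = 25 ≡ 25 (mod 881)
5^4 = (5^2)^2 ≡ 25^2 = 625 ≡ 625 (mod 881)
5^8 = (5^4)^2 ≡ 625^2 = 390625 ≡ 342 (mod 881)
5^16 = (5^8)^2 ≡ 342^2 = 116964 ≡ 672 (mod 881)
5^32 = (5^16)^2 ≡ 672^2 = 451584 ≡ 512 (mod 881)
5^45 = 5^32 · 5^8 · 5^4 · 5^1 ≡ 512 · 342 · 625 · 5 ≡ 328 (mod 881).
So M = 328. Node B computes K = M^56 mod 881.
328^1 ≡ 328 (mod 881)
328^2 = (328^1)^2 ≡ 328^2 = 107584 ≡ 102 (mod 881)
328^4 = (328^2)^2 ≡ 102^2 = 10404 ≡ 713 (mod 881)
328^8 = (328^4)^2 ≡ 713^2 = 508369 ≡ 32 (mod 881)
328^16 = (328^8)^2 ≡ 32^2 = 1024 ≡ 143 (mod 881)
328^32 = (328^16)^2 ≡ 143^2 = 20449 ≡ 186 (mod 881)
328^56 = 328^32 · 328^16 · 328^8 ≡ 186 · 143 · 32 ≡ 90 (mod 881).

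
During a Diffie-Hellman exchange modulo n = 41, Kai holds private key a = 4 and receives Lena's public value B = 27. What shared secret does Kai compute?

40

Shared key K = 27^4 mod 41.
27^1 ≡ 27 (mod 41)
27^2 = (27^1)^2 ≡ 27^2 = 729 ≡ 32 (mod 41)
27^4 = (27^2)^2 ≡ 32^2 = 1024 ≡ 40 (mod 41)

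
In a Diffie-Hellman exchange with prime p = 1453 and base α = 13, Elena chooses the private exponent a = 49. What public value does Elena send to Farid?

Public value = 13^49 mod 1453.
13^1 ≡ 13 (mod 1453)
13^2 = (13^1)^2 ≡ 13^2 = 169 ≡ 169 (mod 1453)
13^4 = (13^2)^2 ≡ 169^2 = 28561 ≡ 954 (mod 1453)
13^8 = (13^4)^2 ≡ 954^2 = 910116 ≡ 538 (mod 1453)
13^16 = (13^8)^2 ≡ 538^2 = 289444 ≡ 297 (mod 1453)
13^32 = (13^16)^2 ≡ 297^2 = 88209 ≡ 1029 (mod 1453)
13^49 = 13^32 · 13^16 · 13^1 ≡ 1029 · 297 · 13 ≡ 467 (mod 1453).

467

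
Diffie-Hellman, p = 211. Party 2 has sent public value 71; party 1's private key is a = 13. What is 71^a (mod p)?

55

Shared key K = 71^13 mod 211.
71^1 ≡ 71 (mod 211)
71^2 = (71^1)^2 ≡ 71^2 = 5041 ≡ 188 (mod 211)
71^4 = (71^2)^2 ≡ 188^2 = 35344 ≡ 107 (mod 211)
71^8 = (71^4)^2 ≡ 107^2 = 11449 ≡ 55 (mod 211)
71^13 = 71^8 · 71^4 · 71^1 ≡ 55 · 107 · 71 ≡ 55 (mod 211).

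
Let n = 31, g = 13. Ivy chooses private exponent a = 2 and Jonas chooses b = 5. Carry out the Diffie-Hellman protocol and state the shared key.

5

Ivy sends A = g^a mod n = 13^2 mod 31.
13^1 ≡ 13 (mod 31)
13^2 = (13^1)^2 ≡ 13^2 = 169 ≡ 14 (mod 31)
So A = 14. Jonas then computes K = A^b mod n = 14^5 mod 31.
14^1 ≡ 14 (mod 31)
14^2 = (14^1)^2 ≡ 14^2 = 196 ≡ 10 (mod 31)
14^4 = (14^2)^2 ≡ 10^2 = 100 ≡ 7 (mod 31)
14^5 = 14^4 · 14^1 ≡ 7 · 14 ≡ 5 (mod 31).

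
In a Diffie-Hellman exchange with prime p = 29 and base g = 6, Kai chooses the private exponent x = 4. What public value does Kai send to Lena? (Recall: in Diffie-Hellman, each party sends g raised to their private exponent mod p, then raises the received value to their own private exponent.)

20

Public value = 6^4 (mod 29).
6^1 ≡ 6 (mod 29)
6^2 = (6^1)^2 ≡ 6^2 = 36 ≡ 7 (mod 29)
6^4 = (6^2)^2 ≡ 7^2 = 49 ≡ 20 (mod 29)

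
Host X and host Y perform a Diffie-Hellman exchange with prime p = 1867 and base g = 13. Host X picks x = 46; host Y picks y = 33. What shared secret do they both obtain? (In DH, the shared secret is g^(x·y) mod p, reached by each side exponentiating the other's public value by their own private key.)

Host Y sends B = g^y mod p = 13^33 mod 1867.
13^1 ≡ 13 (mod 1867)
13^2 = (13^1)^2 ≡ 13^2 = 169 ≡ 169 (mod 1867)
13^4 = (13^2)^2 ≡ 169^2 = 28561 ≡ 556 (mod 1867)
13^8 = (13^4)^2 ≡ 556^2 = 309136 ≡ 1081 (mod 1867)
13^16 = (13^8)^2 ≡ 1081^2 = 1168561 ≡ 1686 (mod 1867)
13^32 = (13^16)^2 ≡ 1686^2 = 2842596 ≡ 1022 (mod 1867)
13^33 = 13^32 · 13^1 ≡ 1022 · 13 ≡ 217 (mod 1867).
So B = 217. Host X then computes K = B^x mod p = 217^46 mod 1867.
217^1 ≡ 217 (mod 1867)
217^2 = (217^1)^2 ≡ 217^2 = 47089 ≡ 414 (mod 1867)
217^4 = (217^2)^2 ≡ 414^2 = 171396 ≡ 1499 (mod 1867)
217^8 = (217^4)^2 ≡ 1499^2 = 2247001 ≡ 1000 (mod 1867)
217^16 = (217^8)^2 ≡ 1000^2 = 1000000 ≡ 1155 (mod 1867)
217^32 = (217^16)^2 ≡ 1155^2 = 1334025 ≡ 987 (mod 1867)
217^46 = 217^32 · 217^8 · 217^4 · 217^2 ≡ 987 · 1000 · 1499 · 414 ≡ 846 (mod 1867).

846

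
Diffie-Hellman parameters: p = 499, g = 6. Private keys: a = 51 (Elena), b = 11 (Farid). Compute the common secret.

Farid sends B = g^b mod p = 6^11 mod 499.
6^1 ≡ 6 (mod 499)
6^2 = (6^1)^2 ≡ 6^2 = 36 ≡ 36 (mod 499)
6^4 = (6^2)^2 ≡ 36^2 = 1296 ≡ 298 (mod 499)
6^8 = (6^4)^2 ≡ 298^2 = 88804 ≡ 481 (mod 499)
6^11 = 6^8 · 6^2 · 6^1 ≡ 481 · 36 · 6 ≡ 104 (mod 499).
So B = 104. Elena then computes K = B^a mod p = 104^51 mod 499.
104^1 ≡ 104 (mod 499)
104^2 = (104^1)^2 ≡ 104^2 = 10816 ≡ 337 (mod 499)
104^4 = (104^2)^2 ≡ 337^2 = 113569 ≡ 296 (mod 499)
104^8 = (104^4)^2 ≡ 296^2 = 87616 ≡ 291 (mod 499)
104^16 = (104^8)^2 ≡ 291^2 = 84681 ≡ 350 (mod 499)
104^32 = (104^16)^2 ≡ 350^2 = 122500 ≡ 245 (mod 499)
104^51 = 104^32 · 104^16 · 104^2 · 104^1 ≡ 245 · 350 · 337 · 104 ≡ 277 (mod 499).

277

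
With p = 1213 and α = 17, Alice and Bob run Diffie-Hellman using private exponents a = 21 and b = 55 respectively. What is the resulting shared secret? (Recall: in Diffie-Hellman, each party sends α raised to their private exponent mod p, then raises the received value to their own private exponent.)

155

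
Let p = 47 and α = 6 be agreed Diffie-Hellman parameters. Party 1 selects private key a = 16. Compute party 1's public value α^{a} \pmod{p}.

12

Public value = 6^{16} \pmod{47}.
6^1 ≡ 6 (mod 47)
6^2 = (6^1)^2 ≡ 6^2 = 36 ≡ 36 (mod 47)
6^4 = (6^2)^2 ≡ 36^2 = 1296 ≡ 27 (mod 47)
6^8 = (6^4)^2 ≡ 27^2 = 729 ≡ 24 (mod 47)
6^16 = (6^8)^2 ≡ 24^2 = 576 ≡ 12 (mod 47)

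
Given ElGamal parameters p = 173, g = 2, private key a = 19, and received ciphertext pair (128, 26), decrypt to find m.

130

Shared mask s = c₁^a mod p = 128^19 mod 173.
128^1 ≡ 128 (mod 173)
128^2 = (128^1)^2 ≡ 128^2 = 16384 ≡ 122 (mod 173)
128^4 = (128^2)^2 ≡ 122^2 = 14884 ≡ 6 (mod 173)
128^8 = (128^4)^2 ≡ 6^2 = 36 ≡ 36 (mod 173)
128^16 = (128^8)^2 ≡ 36^2 = 1296 ≡ 85 (mod 173)
128^19 = 128^16 · 128^2 · 128^1 ≡ 85 · 122 · 128 ≡ 104 (mod 173).
So s = 104; s⁻¹ ≡ 5 (mod 173).
m = c₂ · s⁻¹ mod 173 = 26 · 5 mod 173 = 130.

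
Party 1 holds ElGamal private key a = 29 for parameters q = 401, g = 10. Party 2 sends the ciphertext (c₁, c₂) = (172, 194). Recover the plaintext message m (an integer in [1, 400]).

Shared mask s = c₁^a mod q = 172^29 mod 401.
172^1 ≡ 172 (mod 401)
172^2 = (172^1)^2 ≡ 172^2 = 29584 ≡ 311 (mod 401)
172^4 = (172^2)^2 ≡ 311^2 = 96721 ≡ 80 (mod 401)
172^8 = (172^4)^2 ≡ 80^2 = 6400 ≡ 385 (mod 401)
172^16 = (172^8)^2 ≡ 385^2 = 148225 ≡ 256 (mod 401)
172^29 = 172^16 · 172^8 · 172^4 · 172^1 ≡ 256 · 385 · 80 · 172 ≡ 392 (mod 401).
So s = 392; s⁻¹ ≡ 89 (mod 401).
m = c₂ · s⁻¹ mod 401 = 194 · 89 mod 401 = 23.

23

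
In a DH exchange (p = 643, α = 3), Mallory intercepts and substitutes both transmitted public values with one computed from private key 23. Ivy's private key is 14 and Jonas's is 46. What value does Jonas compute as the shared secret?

Jonas receives Mallory's public value M = 3^23 mod 643 instead of the honest one.
3^1 ≡ 3 (mod 643)
3^2 = (3^1)^2 ≡ 3^2 = 9 ≡ 9 (mod 643)
3^4 = (3^2)^2 ≡ 9^2 = 81 ≡ 81 (mod 643)
3^8 = (3^4)^2 ≡ 81^2 = 6561 ≡ 131 (mod 643)
3^16 = (3^8)^2 ≡ 131^2 = 17161 ≡ 443 (mod 643)
3^23 = 3^16 · 3^4 · 3^2 · 3^1 ≡ 443 · 81 · 9 · 3 ≡ 483 (mod 643).
So M = 483. Jonas computes K = M^46 mod 643.
483^1 ≡ 483 (mod 643)
483^2 = (483^1)^2 ≡ 483^2 = 233289 ≡ 523 (mod 643)
483^4 = (483^2)^2 ≡ 523^2 = 273529 ≡ 254 (mod 643)
483^8 = (483^4)^2 ≡ 254^2 = 64516 ≡ 216 (mod 643)
483^16 = (483^8)^2 ≡ 216^2 = 46656 ≡ 360 (mod 643)
483^32 = (483^16)^2 ≡ 360^2 = 129600 ≡ 357 (mod 643)
483^46 = 483^32 · 483^8 · 483^4 · 483^2 ≡ 357 · 216 · 254 · 523 ≡ 215 (mod 643).

215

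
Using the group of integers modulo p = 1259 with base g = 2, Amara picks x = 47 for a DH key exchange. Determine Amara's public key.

Public value = 2^47 (mod 1259).
2^1 ≡ 2 (mod 1259)
2^2 = (2^1)^2 ≡ 2^2 = 4 ≡ 4 (mod 1259)
2^4 = (2^2)^2 ≡ 4^2 = 16 ≡ 16 (mod 1259)
2^8 = (2^4)^2 ≡ 16^2 = 256 ≡ 256 (mod 1259)
2^16 = (2^8)^2 ≡ 256^2 = 65536 ≡ 68 (mod 1259)
2^32 = (2^16)^2 ≡ 68^2 = 4624 ≡ 847 (mod 1259)
2^47 = 2^32 · 2^8 · 2^4 · 2^2 · 2^1 ≡ 847 · 256 · 16 · 4 · 2 ≡ 1100 (mod 1259).

1100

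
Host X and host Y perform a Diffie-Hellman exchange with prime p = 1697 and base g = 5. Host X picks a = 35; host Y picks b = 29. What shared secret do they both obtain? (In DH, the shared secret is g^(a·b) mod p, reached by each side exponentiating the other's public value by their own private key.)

160

Host Y sends B = g^b mod p = 5^29 mod 1697.
5^1 ≡ 5 (mod 1697)
5^2 = (5^1)^2 ≡ 5^2 = 25 ≡ 25 (mod 1697)
5^4 = (5^2)^2 ≡ 25^2 = 625 ≡ 625 (mod 1697)
5^8 = (5^4)^2 ≡ 625^2 = 390625 ≡ 315 (mod 1697)
5^16 = (5^8)^2 ≡ 315^2 = 99225 ≡ 799 (mod 1697)
5^29 = 5^16 · 5^8 · 5^4 · 5^1 ≡ 799 · 315 · 625 · 5 ≡ 247 (mod 1697).
So B = 247. Host X then computes K = B^a mod p = 247^35 mod 1697.
247^1 ≡ 247 (mod 1697)
247^2 = (247^1)^2 ≡ 247^2 = 61009 ≡ 1614 (mod 1697)
247^4 = (247^2)^2 ≡ 1614^2 = 2604996 ≡ 101 (mod 1697)
247^8 = (247^4)^2 ≡ 101^2 = 10201 ≡ 19 (mod 1697)
247^16 = (247^8)^2 ≡ 19^2 = 361 ≡ 361 (mod 1697)
247^32 = (247^16)^2 ≡ 361^2 = 130321 ≡ 1349 (mod 1697)
247^35 = 247^32 · 247^2 · 247^1 ≡ 1349 · 1614 · 247 ≡ 160 (mod 1697).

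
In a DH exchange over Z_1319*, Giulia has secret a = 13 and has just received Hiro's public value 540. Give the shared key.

424

Shared key K = 540^13 mod 1319.
540^1 ≡ 540 (mod 1319)
540^2 = (540^1)^2 ≡ 540^2 = 291600 ≡ 101 (mod 1319)
540^4 = (540^2)^2 ≡ 101^2 = 10201 ≡ 968 (mod 1319)
540^8 = (540^4)^2 ≡ 968^2 = 937024 ≡ 534 (mod 1319)
540^13 = 540^8 · 540^4 · 540^1 ≡ 534 · 968 · 540 ≡ 424 (mod 1319).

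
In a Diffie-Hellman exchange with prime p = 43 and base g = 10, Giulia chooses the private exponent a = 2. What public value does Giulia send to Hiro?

14

Public value = 10^2 mod 43.
10^1 ≡ 10 (mod 43)
10^2 = (10^1)^2 ≡ 10^2 = 100 ≡ 14 (mod 43)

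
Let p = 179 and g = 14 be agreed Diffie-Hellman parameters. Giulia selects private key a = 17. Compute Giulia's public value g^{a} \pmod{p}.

Public value = 14^{17} \pmod{179}.
14^1 ≡ 14 (mod 179)
14^2 = (14^1)^2 ≡ 14^2 = 196 ≡ 17 (mod 179)
14^4 = (14^2)^2 ≡ 17^2 = 289 ≡ 110 (mod 179)
14^8 = (14^4)^2 ≡ 110^2 = 12100 ≡ 107 (mod 179)
14^16 = (14^8)^2 ≡ 107^2 = 11449 ≡ 172 (mod 179)
14^17 = 14^16 · 14^1 ≡ 172 · 14 ≡ 81 (mod 179).

81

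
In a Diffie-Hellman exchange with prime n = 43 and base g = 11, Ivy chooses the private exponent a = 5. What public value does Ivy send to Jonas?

16

Public value = 11^5 mod 43.
11^1 ≡ 11 (mod 43)
11^2 = (11^1)^2 ≡ 11^2 = 121 ≡ 35 (mod 43)
11^4 = (11^2)^2 ≡ 35^2 = 1225 ≡ 21 (mod 43)
11^5 = 11^4 · 11^1 ≡ 21 · 11 ≡ 16 (mod 43).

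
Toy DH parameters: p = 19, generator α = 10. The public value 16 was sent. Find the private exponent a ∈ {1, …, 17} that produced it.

14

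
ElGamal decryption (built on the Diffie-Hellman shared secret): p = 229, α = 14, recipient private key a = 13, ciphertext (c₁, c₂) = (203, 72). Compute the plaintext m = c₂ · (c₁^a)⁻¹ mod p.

Shared mask s = c₁^a mod p = 203^13 mod 229.
203^1 ≡ 203 (mod 229)
203^2 = (203^1)^2 ≡ 203^2 = 41209 ≡ 218 (mod 229)
203^4 = (203^2)^2 ≡ 218^2 = 47524 ≡ 121 (mod 229)
203^8 = (203^4)^2 ≡ 121^2 = 14641 ≡ 214 (mod 229)
203^13 = 203^8 · 203^4 · 203^1 ≡ 214 · 121 · 203 ≡ 16 (mod 229).
So s = 16; s⁻¹ ≡ 43 (mod 229).
m = c₂ · s⁻¹ mod 229 = 72 · 43 mod 229 = 119.

119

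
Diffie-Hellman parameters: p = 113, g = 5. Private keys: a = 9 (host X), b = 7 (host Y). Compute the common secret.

71

Host X sends A = g^a mod p = 5^9 mod 113.
5^1 ≡ 5 (mod 113)
5^2 = (5^1)^2 ≡ 5^2 = 25 ≡ 25 (mod 113)
5^4 = (5^2)^2 ≡ 25^2 = 625 ≡ 60 (mod 113)
5^8 = (5^4)^2 ≡ 60^2 = 3600 ≡ 97 (mod 113)
5^9 = 5^8 · 5^1 ≡ 97 · 5 ≡ 33 (mod 113).
So A = 33. Host Y then computes K = A^b mod p = 33^7 mod 113.
33^1 ≡ 33 (mod 113)
33^2 = (33^1)^2 ≡ 33^2 = 1089 ≡ 72 (mod 113)
33^4 = (33^2)^2 ≡ 72^2 = 5184 ≡ 99 (mod 113)
33^7 = 33^4 · 33^2 · 33^1 ≡ 99 · 72 · 33 ≡ 71 (mod 113).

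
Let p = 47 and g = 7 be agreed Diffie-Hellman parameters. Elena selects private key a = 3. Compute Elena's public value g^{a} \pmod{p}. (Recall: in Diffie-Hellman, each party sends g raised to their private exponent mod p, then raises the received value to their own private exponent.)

Public value = 7^{3} \pmod{47}.
7^1 ≡ 7 (mod 47)
7^2 = (7^1)^2 ≡ 7^2 = 49 ≡ 2 (mod 47)
7^3 = 7^2 · 7^1 ≡ 2 · 7 ≡ 14 (mod 47).

14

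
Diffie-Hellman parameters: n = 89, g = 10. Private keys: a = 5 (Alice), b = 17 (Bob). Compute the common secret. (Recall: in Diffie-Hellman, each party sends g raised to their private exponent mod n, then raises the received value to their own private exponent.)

Alice sends A = g^a mod n = 10^5 mod 89.
10^1 ≡ 10 (mod 89)
10^2 = (10^1)^2 ≡ 10^2 = 100 ≡ 11 (mod 89)
10^4 = (10^2)^2 ≡ 11^2 = 121 ≡ 32 (mod 89)
10^5 = 10^4 · 10^1 ≡ 32 · 10 ≡ 53 (mod 89).
So A = 53. Bob then computes K = A^b mod n = 53^17 mod 89.
53^1 ≡ 53 (mod 89)
53^2 = (53^1)^2 ≡ 53^2 = 2809 ≡ 50 (mod 89)
53^4 = (53^2)^2 ≡ 50^2 = 2500 ≡ 8 (mod 89)
53^8 = (53^4)^2 ≡ 8^2 = 64 ≡ 64 (mod 89)
53^16 = (53^8)^2 ≡ 64^2 = 4096 ≡ 2 (mod 89)
53^17 = 53^16 · 53^1 ≡ 2 · 53 ≡ 17 (mod 89).

17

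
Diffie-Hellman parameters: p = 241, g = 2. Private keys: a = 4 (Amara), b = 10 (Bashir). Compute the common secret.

Amara sends A = g^a mod p = 2^4 mod 241.
2^1 ≡ 2 (mod 241)
2^2 = (2^1)^2 ≡ 2^2 = 4 ≡ 4 (mod 241)
2^4 = (2^2)^2 ≡ 4^2 = 16 ≡ 16 (mod 241)
So A = 16. Bashir then computes K = A^b mod p = 16^10 mod 241.
16^1 ≡ 16 (mod 241)
16^2 = (16^1)^2 ≡ 16^2 = 256 ≡ 15 (mod 241)
16^4 = (16^2)^2 ≡ 15^2 = 225 ≡ 225 (mod 241)
16^8 = (16^4)^2 ≡ 225^2 = 50625 ≡ 15 (mod 241)
16^10 = 16^8 · 16^2 ≡ 15 · 15 ≡ 225 (mod 241).

225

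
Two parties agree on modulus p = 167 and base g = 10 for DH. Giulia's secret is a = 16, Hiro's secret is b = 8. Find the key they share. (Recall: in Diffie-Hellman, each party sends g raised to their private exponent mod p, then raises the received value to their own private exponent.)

Hiro sends B = g^b mod p = 10^8 mod 167.
10^1 ≡ 10 (mod 167)
10^2 = (10^1)^2 ≡ 10^2 = 100 ≡ 100 (mod 167)
10^4 = (10^2)^2 ≡ 100^2 = 10000 ≡ 147 (mod 167)
10^8 = (10^4)^2 ≡ 147^2 = 21609 ≡ 66 (mod 167)
So B = 66. Giulia then computes K = B^a mod p = 66^16 mod 167.
66^1 ≡ 66 (mod 167)
66^2 = (66^1)^2 ≡ 66^2 = 4356 ≡ 14 (mod 167)
66^4 = (66^2)^2 ≡ 14^2 = 196 ≡ 29 (mod 167)
66^8 = (66^4)^2 ≡ 29^2 = 841 ≡ 6 (mod 167)
66^16 = (66^8)^2 ≡ 6^2 = 36 ≡ 36 (mod 167)

36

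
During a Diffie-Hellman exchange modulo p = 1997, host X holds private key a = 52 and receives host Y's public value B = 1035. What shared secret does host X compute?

Shared key K = 1035^52 mod 1997.
1035^1 ≡ 1035 (mod 1997)
1035^2 = (1035^1)^2 ≡ 1035^2 = 1071225 ≡ 833 (mod 1997)
1035^4 = (1035^2)^2 ≡ 833^2 = 693889 ≡ 930 (mod 1997)
1035^8 = (1035^4)^2 ≡ 930^2 = 864900 ≡ 199 (mod 1997)
1035^16 = (1035^8)^2 ≡ 199^2 = 39601 ≡ 1658 (mod 1997)
1035^32 = (1035^16)^2 ≡ 1658^2 = 2748964 ≡ 1092 (mod 1997)
1035^52 = 1035^32 · 1035^16 · 1035^4 ≡ 1092 · 1658 · 930 ≡ 1969 (mod 1997).

1969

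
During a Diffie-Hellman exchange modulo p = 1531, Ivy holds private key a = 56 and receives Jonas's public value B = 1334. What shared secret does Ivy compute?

529

Shared key K = 1334^56 mod 1531.
1334^1 ≡ 1334 (mod 1531)
1334^2 = (1334^1)^2 ≡ 1334^2 = 1779556 ≡ 534 (mod 1531)
1334^4 = (1334^2)^2 ≡ 534^2 = 285156 ≡ 390 (mod 1531)
1334^8 = (1334^4)^2 ≡ 390^2 = 152100 ≡ 531 (mod 1531)
1334^16 = (1334^8)^2 ≡ 531^2 = 281961 ≡ 257 (mod 1531)
1334^32 = (1334^16)^2 ≡ 257^2 = 66049 ≡ 216 (mod 1531)
1334^56 = 1334^32 · 1334^16 · 1334^8 ≡ 216 · 257 · 531 ≡ 529 (mod 1531).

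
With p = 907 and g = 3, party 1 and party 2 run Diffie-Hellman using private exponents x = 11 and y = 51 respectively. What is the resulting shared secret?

261

Party 1 sends A = g^x mod p = 3^11 mod 907.
3^1 ≡ 3 (mod 907)
3^2 = (3^1)^2 ≡ 3^2 = 9 ≡ 9 (mod 907)
3^4 = (3^2)^2 ≡ 9^2 = 81 ≡ 81 (mod 907)
3^8 = (3^4)^2 ≡ 81^2 = 6561 ≡ 212 (mod 907)
3^11 = 3^8 · 3^2 · 3^1 ≡ 212 · 9 · 3 ≡ 282 (mod 907).
So A = 282. Party 2 then computes K = A^y mod p = 282^51 mod 907.
282^1 ≡ 282 (mod 907)
282^2 = (282^1)^2 ≡ 282^2 = 79524 ≡ 615 (mod 907)
282^4 = (282^2)^2 ≡ 615^2 = 378225 ≡ 6 (mod 907)
282^8 = (282^4)^2 ≡ 6^2 = 36 ≡ 36 (mod 907)
282^16 = (282^8)^2 ≡ 36^2 = 1296 ≡ 389 (mod 907)
282^32 = (282^16)^2 ≡ 389^2 = 151321 ≡ 759 (mod 907)
282^51 = 282^32 · 282^16 · 282^2 · 282^1 ≡ 759 · 389 · 615 · 282 ≡ 261 (mod 907).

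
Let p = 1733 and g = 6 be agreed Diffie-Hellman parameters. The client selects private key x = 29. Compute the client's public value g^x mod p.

Public value = 6^29 mod 1733.
6^1 ≡ 6 (mod 1733)
6^2 = (6^1)^2 ≡ 6^2 = 36 ≡ 36 (mod 1733)
6^4 = (6^2)^2 ≡ 36^2 = 1296 ≡ 1296 (mod 1733)
6^8 = (6^4)^2 ≡ 1296^2 = 1679616 ≡ 339 (mod 1733)
6^16 = (6^8)^2 ≡ 339^2 = 114921 ≡ 543 (mod 1733)
6^29 = 6^16 · 6^8 · 6^4 · 6^1 ≡ 543 · 339 · 1296 · 6 ≡ 1004 (mod 1733).

1004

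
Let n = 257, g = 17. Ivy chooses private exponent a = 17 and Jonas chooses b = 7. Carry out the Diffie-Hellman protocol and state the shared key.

120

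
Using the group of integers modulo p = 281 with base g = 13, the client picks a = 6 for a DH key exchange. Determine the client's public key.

72

Public value = 13^6 (mod 281).
13^1 ≡ 13 (mod 281)
13^2 = (13^1)^2 ≡ 13^2 = 169 ≡ 169 (mod 281)
13^4 = (13^2)^2 ≡ 169^2 = 28561 ≡ 180 (mod 281)
13^6 = 13^4 · 13^2 ≡ 180 · 169 ≡ 72 (mod 281).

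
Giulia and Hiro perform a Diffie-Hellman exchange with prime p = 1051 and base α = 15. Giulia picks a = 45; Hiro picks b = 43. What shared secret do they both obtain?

32

Giulia sends A = α^a mod p = 15^45 mod 1051.
15^1 ≡ 15 (mod 1051)
15^2 = (15^1)^2 ≡ 15^2 = 225 ≡ 225 (mod 1051)
15^4 = (15^2)^2 ≡ 225^2 = 50625 ≡ 177 (mod 1051)
15^8 = (15^4)^2 ≡ 177^2 = 31329 ≡ 850 (mod 1051)
15^16 = (15^8)^2 ≡ 850^2 = 722500 ≡ 463 (mod 1051)
15^32 = (15^16)^2 ≡ 463^2 = 214369 ≡ 1016 (mod 1051)
15^45 = 15^32 · 15^8 · 15^4 · 15^1 ≡ 1016 · 850 · 177 · 15 ≡ 604 (mod 1051).
So A = 604. Hiro then computes K = A^b mod p = 604^43 mod 1051.
604^1 ≡ 604 (mod 1051)
604^2 = (604^1)^2 ≡ 604^2 = 364816 ≡ 119 (mod 1051)
604^4 = (604^2)^2 ≡ 119^2 = 14161 ≡ 498 (mod 1051)
604^8 = (604^4)^2 ≡ 498^2 = 248004 ≡ 1019 (mod 1051)
604^16 = (604^8)^2 ≡ 1019^2 = 1038361 ≡ 1024 (mod 1051)
604^32 = (604^16)^2 ≡ 1024^2 = 1048576 ≡ 729 (mod 1051)
604^43 = 604^32 · 604^8 · 604^2 · 604^1 ≡ 729 · 1019 · 119 · 604 ≡ 32 (mod 1051).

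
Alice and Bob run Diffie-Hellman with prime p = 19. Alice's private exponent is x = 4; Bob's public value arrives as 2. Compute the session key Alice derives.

Shared key K = 2^4 mod 19.
2^1 ≡ 2 (mod 19)
2^2 = (2^1)^2 ≡ 2^2 = 4 ≡ 4 (mod 19)
2^4 = (2^2)^2 ≡ 4^2 = 16 ≡ 16 (mod 19)

16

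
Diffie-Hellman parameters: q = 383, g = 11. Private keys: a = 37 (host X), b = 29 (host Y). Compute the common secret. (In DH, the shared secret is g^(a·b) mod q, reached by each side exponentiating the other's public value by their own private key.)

271

Host Y sends B = g^b mod q = 11^29 mod 383.
11^1 ≡ 11 (mod 383)
11^2 = (11^1)^2 ≡ 11^2 = 121 ≡ 121 (mod 383)
11^4 = (11^2)^2 ≡ 121^2 = 14641 ≡ 87 (mod 383)
11^8 = (11^4)^2 ≡ 87^2 = 7569 ≡ 292 (mod 383)
11^16 = (11^8)^2 ≡ 292^2 = 85264 ≡ 238 (mod 383)
11^29 = 11^16 · 11^8 · 11^4 · 11^1 ≡ 238 · 292 · 87 · 11 ≡ 105 (mod 383).
So B = 105. Host X then computes K = B^a mod q = 105^37 mod 383.
105^1 ≡ 105 (mod 383)
105^2 = (105^1)^2 ≡ 105^2 = 11025 ≡ 301 (mod 383)
105^4 = (105^2)^2 ≡ 301^2 = 90601 ≡ 213 (mod 383)
105^8 = (105^4)^2 ≡ 213^2 = 45369 ≡ 175 (mod 383)
105^16 = (105^8)^2 ≡ 175^2 = 30625 ≡ 368 (mod 383)
105^32 = (105^16)^2 ≡ 368^2 = 135424 ≡ 225 (mod 383)
105^37 = 105^32 · 105^4 · 105^1 ≡ 225 · 213 · 105 ≡ 271 (mod 383).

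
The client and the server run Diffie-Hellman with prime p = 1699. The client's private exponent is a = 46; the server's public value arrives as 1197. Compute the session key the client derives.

49

Shared key K = 1197^46 mod 1699.
1197^1 ≡ 1197 (mod 1699)
1197^2 = (1197^1)^2 ≡ 1197^2 = 1432809 ≡ 552 (mod 1699)
1197^4 = (1197^2)^2 ≡ 552^2 = 304704 ≡ 583 (mod 1699)
1197^8 = (1197^4)^2 ≡ 583^2 = 339889 ≡ 89 (mod 1699)
1197^16 = (1197^8)^2 ≡ 89^2 = 7921 ≡ 1125 (mod 1699)
1197^32 = (1197^16)^2 ≡ 1125^2 = 1265625 ≡ 1569 (mod 1699)
1197^46 = 1197^32 · 1197^8 · 1197^4 · 1197^2 ≡ 1569 · 89 · 583 · 552 ≡ 49 (mod 1699).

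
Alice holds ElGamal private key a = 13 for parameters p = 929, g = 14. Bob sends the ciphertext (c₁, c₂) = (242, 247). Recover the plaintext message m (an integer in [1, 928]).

Shared mask s = c₁^a mod p = 242^13 mod 929.
242^1 ≡ 242 (mod 929)
242^2 = (242^1)^2 ≡ 242^2 = 58564 ≡ 37 (mod 929)
242^4 = (242^2)^2 ≡ 37^2 = 1369 ≡ 440 (mod 929)
242^8 = (242^4)^2 ≡ 440^2 = 193600 ≡ 368 (mod 929)
242^13 = 242^8 · 242^4 · 242^1 ≡ 368 · 440 · 242 ≡ 349 (mod 929).
So s = 349; s⁻¹ ≡ 559 (mod 929).
m = c₂ · s⁻¹ mod 929 = 247 · 559 mod 929 = 581.

581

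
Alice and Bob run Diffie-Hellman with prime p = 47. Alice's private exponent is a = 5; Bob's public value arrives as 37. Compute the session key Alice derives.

Shared key K = 37^5 mod 47.
37^1 ≡ 37 (mod 47)
37^2 = (37^1)^2 ≡ 37^2 = 1369 ≡ 6 (mod 47)
37^4 = (37^2)^2 ≡ 6^2 = 36 ≡ 36 (mod 47)
37^5 = 37^4 · 37^1 ≡ 36 · 37 ≡ 16 (mod 47).

16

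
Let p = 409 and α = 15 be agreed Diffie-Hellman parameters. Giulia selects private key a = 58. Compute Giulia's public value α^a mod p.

46

Public value = 15^58 mod 409.
15^1 ≡ 15 (mod 409)
15^2 = (15^1)^2 ≡ 15^2 = 225 ≡ 225 (mod 409)
15^4 = (15^2)^2 ≡ 225^2 = 50625 ≡ 318 (mod 409)
15^8 = (15^4)^2 ≡ 318^2 = 101124 ≡ 101 (mod 409)
15^16 = (15^8)^2 ≡ 101^2 = 10201 ≡ 385 (mod 409)
15^32 = (15^16)^2 ≡ 385^2 = 148225 ≡ 167 (mod 409)
15^58 = 15^32 · 15^16 · 15^8 · 15^2 ≡ 167 · 385 · 101 · 225 ≡ 46 (mod 409).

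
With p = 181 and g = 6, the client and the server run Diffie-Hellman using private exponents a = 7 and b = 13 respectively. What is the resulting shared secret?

The client sends A = g^a mod p = 6^7 mod 181.
6^1 ≡ 6 (mod 181)
6^2 = (6^1)^2 ≡ 6^2 = 36 ≡ 36 (mod 181)
6^4 = (6^2)^2 ≡ 36^2 = 1296 ≡ 29 (mod 181)
6^7 = 6^4 · 6^2 · 6^1 ≡ 29 · 36 · 6 ≡ 110 (mod 181).
So A = 110. The server then computes K = A^b mod p = 110^13 mod 181.
110^1 ≡ 110 (mod 181)
110^2 = (110^1)^2 ≡ 110^2 = 12100 ≡ 154 (mod 181)
110^4 = (110^2)^2 ≡ 154^2 = 23716 ≡ 5 (mod 181)
110^8 = (110^4)^2 ≡ 5^2 = 25 ≡ 25 (mod 181)
110^13 = 110^8 · 110^4 · 110^1 ≡ 25 · 5 · 110 ≡ 175 (mod 181).

175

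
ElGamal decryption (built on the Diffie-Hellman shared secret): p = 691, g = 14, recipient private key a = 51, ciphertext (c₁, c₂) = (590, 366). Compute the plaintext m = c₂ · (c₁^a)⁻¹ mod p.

318

Shared mask s = c₁^a mod p = 590^51 mod 691.
590^1 ≡ 590 (mod 691)
590^2 = (590^1)^2 ≡ 590^2 = 348100 ≡ 527 (mod 691)
590^4 = (590^2)^2 ≡ 527^2 = 277729 ≡ 638 (mod 691)
590^8 = (590^4)^2 ≡ 638^2 = 407044 ≡ 45 (mod 691)
590^16 = (590^8)^2 ≡ 45^2 = 2025 ≡ 643 (mod 691)
590^32 = (590^16)^2 ≡ 643^2 = 413449 ≡ 231 (mod 691)
590^51 = 590^32 · 590^16 · 590^2 · 590^1 ≡ 231 · 643 · 527 · 590 ≡ 640 (mod 691).
So s = 640; s⁻¹ ≡ 420 (mod 691).
m = c₂ · s⁻¹ mod 691 = 366 · 420 mod 691 = 318.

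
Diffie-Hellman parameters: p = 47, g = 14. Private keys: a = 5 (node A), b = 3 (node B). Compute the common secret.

Node A sends A = g^a mod p = 14^5 mod 47.
14^1 ≡ 14 (mod 47)
14^2 = (14^1)^2 ≡ 14^2 = 196 ≡ 8 (mod 47)
14^4 = (14^2)^2 ≡ 8^2 = 64 ≡ 17 (mod 47)
14^5 = 14^4 · 14^1 ≡ 17 · 14 ≡ 3 (mod 47).
So A = 3. Node B then computes K = A^b mod p = 3^3 mod 47.
3^1 ≡ 3 (mod 47)
3^2 = (3^1)^2 ≡ 3^2 = 9 ≡ 9 (mod 47)
3^3 = 3^2 · 3^1 ≡ 9 · 3 ≡ 27 (mod 47).

27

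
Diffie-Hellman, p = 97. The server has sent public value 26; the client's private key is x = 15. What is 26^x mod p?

77

Shared key K = 26^15 mod 97.
26^1 ≡ 26 (mod 97)
26^2 = (26^1)^2 ≡ 26^2 = 676 ≡ 94 (mod 97)
26^4 = (26^2)^2 ≡ 94^2 = 8836 ≡ 9 (mod 97)
26^8 = (26^4)^2 ≡ 9^2 = 81 ≡ 81 (mod 97)
26^15 = 26^8 · 26^4 · 26^2 · 26^1 ≡ 81 · 9 · 94 · 26 ≡ 77 (mod 97).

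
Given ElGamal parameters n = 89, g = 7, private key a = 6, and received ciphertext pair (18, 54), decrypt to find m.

30

Shared mask s = c₁^a mod n = 18^6 mod 89.
18^1 ≡ 18 (mod 89)
18^2 = (18^1)^2 ≡ 18^2 = 324 ≡ 57 (mod 89)
18^4 = (18^2)^2 ≡ 57^2 = 3249 ≡ 45 (mod 89)
18^6 = 18^4 · 18^2 ≡ 45 · 57 ≡ 73 (mod 89).
So s = 73; s⁻¹ ≡ 50 (mod 89).
m = c₂ · s⁻¹ mod 89 = 54 · 50 mod 89 = 30.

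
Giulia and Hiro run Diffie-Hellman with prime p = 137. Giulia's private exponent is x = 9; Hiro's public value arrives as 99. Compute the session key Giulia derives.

Shared key K = 99^9 mod 137.
99^1 ≡ 99 (mod 137)
99^2 = (99^1)^2 ≡ 99^2 = 9801 ≡ 74 (mod 137)
99^4 = (99^2)^2 ≡ 74^2 = 5476 ≡ 133 (mod 137)
99^8 = (99^4)^2 ≡ 133^2 = 17689 ≡ 16 (mod 137)
99^9 = 99^8 · 99^1 ≡ 16 · 99 ≡ 77 (mod 137).

77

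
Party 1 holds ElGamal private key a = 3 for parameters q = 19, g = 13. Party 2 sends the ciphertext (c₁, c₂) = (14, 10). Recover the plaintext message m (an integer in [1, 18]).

Shared mask s = c₁^a mod q = 14^3 mod 19.
14^1 ≡ 14 (mod 19)
14^2 = (14^1)^2 ≡ 14^2 = 196 ≡ 6 (mod 19)
14^3 = 14^2 · 14^1 ≡ 6 · 14 ≡ 8 (mod 19).
So s = 8; s⁻¹ ≡ 12 (mod 19).
m = c₂ · s⁻¹ mod 19 = 10 · 12 mod 19 = 6.

6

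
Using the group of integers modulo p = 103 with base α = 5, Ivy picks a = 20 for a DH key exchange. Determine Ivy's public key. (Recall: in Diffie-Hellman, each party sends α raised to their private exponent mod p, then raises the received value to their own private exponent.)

18

Public value = 5^20 mod 103.
5^1 ≡ 5 (mod 103)
5^2 = (5^1)^2 ≡ 5^2 = 25 ≡ 25 (mod 103)
5^4 = (5^2)^2 ≡ 25^2 = 625 ≡ 7 (mod 103)
5^8 = (5^4)^2 ≡ 7^2 = 49 ≡ 49 (mod 103)
5^16 = (5^8)^2 ≡ 49^2 = 2401 ≡ 32 (mod 103)
5^20 = 5^16 · 5^4 ≡ 32 · 7 ≡ 18 (mod 103).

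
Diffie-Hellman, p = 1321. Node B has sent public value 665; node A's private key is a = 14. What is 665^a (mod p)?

Shared key K = 665^14 mod 1321.
665^1 ≡ 665 (mod 1321)
665^2 = (665^1)^2 ≡ 665^2 = 442225 ≡ 1011 (mod 1321)
665^4 = (665^2)^2 ≡ 1011^2 = 1022121 ≡ 988 (mod 1321)
665^8 = (665^4)^2 ≡ 988^2 = 976144 ≡ 1246 (mod 1321)
665^14 = 665^8 · 665^4 · 665^2 ≡ 1246 · 988 · 1011 ≡ 131 (mod 1321).

131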